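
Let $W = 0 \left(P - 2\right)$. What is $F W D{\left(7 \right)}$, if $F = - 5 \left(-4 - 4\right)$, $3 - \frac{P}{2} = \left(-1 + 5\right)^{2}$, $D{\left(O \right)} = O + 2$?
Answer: $0$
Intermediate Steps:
$D{\left(O \right)} = 2 + O$
$P = -26$ ($P = 6 - 2 \left(-1 + 5\right)^{2} = 6 - 2 \cdot 4^{2} = 6 - 32 = -26$)
$F = 40$ ($F = \left(-5\right) \left(-8\right) = 40$)
$W = 0$ ($W = 0 \left(-26 - 2\right) = 0 \left(-28\right) = 0$)
$F W D{\left(7 \right)} = 40 \cdot 0 \left(2 + 7\right) = 0 \cdot 9 = 0$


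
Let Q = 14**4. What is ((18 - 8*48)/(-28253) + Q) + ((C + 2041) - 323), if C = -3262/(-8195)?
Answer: 9292454027546/231533335 ≈ 40134.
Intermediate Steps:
Q = 38416
C = 3262/8195 (C = -3262*(-1/8195) = 3262/8195 ≈ 0.39805)
((18 - 8*48)/(-28253) + Q) + ((C + 2041) - 323) = ((18 - 8*48)/(-28253) + 38416) + ((3262/8195 + 2041) - 323) = ((18 - 384)*(-1/28253) + 38416) + (16729257/8195 - 323) = (-366*(-1/28253) + 38416) + 14082272/8195 = (366/28253 + 38416) + 14082272/8195 = 1085367614/28253 + 14082272/8195 = 9292454027546/231533335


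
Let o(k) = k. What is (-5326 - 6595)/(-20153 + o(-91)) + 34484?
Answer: 99729431/2892 ≈ 34485.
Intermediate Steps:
(-5326 - 6595)/(-20153 + o(-91)) + 34484 = (-5326 - 6595)/(-20153 - 91) + 34484 = -11921/(-20244) + 34484 = -11921*(-1/20244) + 34484 = 1703/2892 + 34484 = 99729431/2892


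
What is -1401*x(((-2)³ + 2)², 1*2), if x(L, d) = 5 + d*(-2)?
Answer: -1401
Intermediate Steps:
x(L, d) = 5 - 2*d
-1401*x(((-2)³ + 2)², 1*2) = -1401*(5 - 2*2) = -1401*(5 - 4) = -1401*1 = -1401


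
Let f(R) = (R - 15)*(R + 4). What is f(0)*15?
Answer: -900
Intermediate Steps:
f(R) = (-15 + R)*(4 + R)
f(0)*15 = (-60 + 0² - 11*0)*15 = (-60 + 0 + 0)*15 = -60*15 = -900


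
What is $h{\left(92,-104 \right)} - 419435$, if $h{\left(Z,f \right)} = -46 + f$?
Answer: $-419585$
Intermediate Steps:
$h{\left(92,-104 \right)} - 419435 = \left(-46 - 104\right) - 419435 = -150 - 419435 = -419585$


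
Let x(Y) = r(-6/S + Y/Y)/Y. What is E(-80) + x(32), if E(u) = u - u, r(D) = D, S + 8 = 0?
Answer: 7/128 ≈ 0.054688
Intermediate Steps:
S = -8 (S = -8 + 0 = -8)
x(Y) = 7/(4*Y) (x(Y) = (-6/(-8) + Y/Y)/Y = (-6*(-⅛) + 1)/Y = (¾ + 1)/Y = 7/(4*Y))
E(u) = 0
E(-80) + x(32) = 0 + (7/4)/32 = 0 + (7/4)*(1/32) = 0 + 7/128 = 7/128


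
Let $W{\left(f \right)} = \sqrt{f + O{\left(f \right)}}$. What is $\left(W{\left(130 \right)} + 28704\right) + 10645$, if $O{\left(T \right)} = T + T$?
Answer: $39349 + \sqrt{390} \approx 39369.0$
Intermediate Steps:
$O{\left(T \right)} = 2 T$
$W{\left(f \right)} = \sqrt{3} \sqrt{f}$ ($W{\left(f \right)} = \sqrt{f + 2 f} = \sqrt{3 f} = \sqrt{3} \sqrt{f}$)
$\left(W{\left(130 \right)} + 28704\right) + 10645 = \left(\sqrt{3} \sqrt{130} + 28704\right) + 10645 = \left(\sqrt{390} + 28704\right) + 10645 = \left(28704 + \sqrt{390}\right) + 10645 = 39349 + \sqrt{390}$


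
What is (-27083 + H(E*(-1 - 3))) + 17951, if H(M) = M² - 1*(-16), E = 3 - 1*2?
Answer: -9100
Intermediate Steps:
E = 1 (E = 3 - 2 = 1)
H(M) = 16 + M² (H(M) = M² + 16 = 16 + M²)
(-27083 + H(E*(-1 - 3))) + 17951 = (-27083 + (16 + (1*(-1 - 3))²)) + 17951 = (-27083 + (16 + (1*(-4))²)) + 17951 = (-27083 + (16 + (-4)²)) + 17951 = (-27083 + (16 + 16)) + 17951 = (-27083 + 32) + 17951 = -27051 + 17951 = -9100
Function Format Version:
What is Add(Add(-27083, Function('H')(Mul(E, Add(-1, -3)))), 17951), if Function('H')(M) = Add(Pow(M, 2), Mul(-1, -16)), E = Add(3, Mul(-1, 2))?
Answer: -9100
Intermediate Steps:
E = 1 (E = Add(3, -2) = 1)
Function('H')(M) = Add(16, Pow(M, 2)) (Function('H')(M) = Add(Pow(M, 2), 16) = Add(16, Pow(M, 2)))
Add(Add(-27083, Function('H')(Mul(E, Add(-1, -3)))), 17951) = Add(Add(-27083, Add(16, Pow(Mul(1, Add(-1, -3)), 2))), 17951) = Add(Add(-27083, Add(16, Pow(Mul(1, -4), 2))), 17951) = Add(Add(-27083, Add(16, Pow(-4, 2))), 17951) = Add(Add(-27083, Add(16, 16)), 17951) = Add(Add(-27083, 32), 17951) = Add(-27051, 17951) = -9100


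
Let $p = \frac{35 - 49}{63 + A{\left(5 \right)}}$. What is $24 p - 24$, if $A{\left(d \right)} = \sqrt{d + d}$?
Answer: $- \frac{116184}{3959} + \frac{336 \sqrt{10}}{3959} \approx -29.078$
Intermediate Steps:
$A{\left(d \right)} = \sqrt{2} \sqrt{d}$ ($A{\left(d \right)} = \sqrt{2 d} = \sqrt{2} \sqrt{d}$)
$p = - \frac{14}{63 + \sqrt{10}}$ ($p = \frac{35 - 49}{63 + \sqrt{2} \sqrt{5}} = - \frac{14}{63 + \sqrt{10}} \approx -0.2116$)
$24 p - 24 = 24 \left(- \frac{882}{3959} + \frac{14 \sqrt{10}}{3959}\right) - 24 = \left(- \frac{21168}{3959} + \frac{336 \sqrt{10}}{3959}\right) - 24 = - \frac{116184}{3959} + \frac{336 \sqrt{10}}{3959}$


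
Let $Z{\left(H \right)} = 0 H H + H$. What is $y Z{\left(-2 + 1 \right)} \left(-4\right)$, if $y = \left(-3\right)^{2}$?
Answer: $36$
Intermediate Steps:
$Z{\left(H \right)} = H$ ($Z{\left(H \right)} = 0 H + H = 0 + H = H$)
$y = 9$
$y Z{\left(-2 + 1 \right)} \left(-4\right) = 9 \left(-2 + 1\right) \left(-4\right) = 9 \left(-1\right) \left(-4\right) = \left(-9\right) \left(-4\right) = 36$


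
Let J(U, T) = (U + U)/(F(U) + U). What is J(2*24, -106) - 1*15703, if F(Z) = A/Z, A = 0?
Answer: -15701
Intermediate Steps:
F(Z) = 0 (F(Z) = 0/Z = 0)
J(U, T) = 2 (J(U, T) = (U + U)/(0 + U) = (2*U)/U = 2)
J(2*24, -106) - 1*15703 = 2 - 1*15703 = 2 - 15703 = -15701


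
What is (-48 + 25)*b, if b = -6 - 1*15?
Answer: 483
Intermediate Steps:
b = -21 (b = -6 - 15 = -21)
(-48 + 25)*b = (-48 + 25)*(-21) = -23*(-21) = 483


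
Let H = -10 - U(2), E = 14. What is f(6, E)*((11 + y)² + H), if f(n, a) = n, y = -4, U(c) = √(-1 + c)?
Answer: 228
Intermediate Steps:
H = -11 (H = -10 - √(-1 + 2) = -10 - √1 = -10 - 1*1 = -10 - 1 = -11)
f(6, E)*((11 + y)² + H) = 6*((11 - 4)² - 11) = 6*(7² - 11) = 6*(49 - 11) = 6*38 = 228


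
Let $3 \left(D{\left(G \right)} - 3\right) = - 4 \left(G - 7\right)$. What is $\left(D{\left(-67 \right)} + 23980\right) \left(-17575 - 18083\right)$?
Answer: $-858704070$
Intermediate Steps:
$D{\left(G \right)} = \frac{37}{3} - \frac{4 G}{3}$ ($D{\left(G \right)} = 3 + \frac{\left(-4\right) \left(G - 7\right)}{3} = 3 + \frac{\left(-4\right) \left(-7 + G\right)}{3} = 3 + \frac{28 - 4 G}{3} = 3 - \left(- \frac{28}{3} + \frac{4 G}{3}\right) = \frac{37}{3} - \frac{4 G}{3}$)
$\left(D{\left(-67 \right)} + 23980\right) \left(-17575 - 18083\right) = \left(\left(\frac{37}{3} - - \frac{268}{3}\right) + 23980\right) \left(-17575 - 18083\right) = \left(\left(\frac{37}{3} + \frac{268}{3}\right) + 23980\right) \left(-35658\right) = \left(\frac{305}{3} + 23980\right) \left(-35658\right) = \frac{72245}{3} \left(-35658\right) = -858704070$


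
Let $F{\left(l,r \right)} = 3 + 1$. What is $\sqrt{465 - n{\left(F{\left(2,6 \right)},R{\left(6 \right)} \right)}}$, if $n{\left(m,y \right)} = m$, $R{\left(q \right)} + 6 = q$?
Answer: $\sqrt{461} \approx 21.471$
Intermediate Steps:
$F{\left(l,r \right)} = 4$
$R{\left(q \right)} = -6 + q$
$\sqrt{465 - n{\left(F{\left(2,6 \right)},R{\left(6 \right)} \right)}} = \sqrt{465 - 4} = \sqrt{461}$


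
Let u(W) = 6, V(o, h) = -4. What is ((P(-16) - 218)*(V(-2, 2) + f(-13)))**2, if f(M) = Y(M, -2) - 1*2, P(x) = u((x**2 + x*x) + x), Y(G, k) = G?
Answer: 16224784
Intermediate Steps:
P(x) = 6
f(M) = -2 + M (f(M) = M - 1*2 = M - 2 = -2 + M)
((P(-16) - 218)*(V(-2, 2) + f(-13)))**2 = ((6 - 218)*(-4 + (-2 - 13)))**2 = (-212*(-4 - 15))**2 = (-212*(-19))**2 = 4028**2 = 16224784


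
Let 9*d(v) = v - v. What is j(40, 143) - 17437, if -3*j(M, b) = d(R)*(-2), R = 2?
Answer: -17437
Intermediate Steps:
d(v) = 0 (d(v) = (v - v)/9 = (⅑)*0 = 0)
j(M, b) = 0 (j(M, b) = -0*(-2) = -⅓*0 = 0)
j(40, 143) - 17437 = 0 - 17437 = -17437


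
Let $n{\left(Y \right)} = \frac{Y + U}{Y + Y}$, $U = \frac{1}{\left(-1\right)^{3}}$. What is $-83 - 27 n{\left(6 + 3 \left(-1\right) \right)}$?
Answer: $-92$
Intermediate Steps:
$U = -1$ ($U = \frac{1}{-1} = -1$)
$n{\left(Y \right)} = \frac{-1 + Y}{2 Y}$ ($n{\left(Y \right)} = \frac{Y - 1}{Y + Y} = \frac{-1 + Y}{2 Y}$)
$-83 - 27 n{\left(6 + 3 \left(-1\right) \right)} = -83 - 27 \frac{-1 + \left(6 + 3 \left(-1\right)\right)}{2 \left(6 + 3 \left(-1\right)\right)} = -83 - 27 \frac{-1 + \left(6 - 3\right)}{2 \left(6 - 3\right)} = -83 - 27 \frac{-1 + 3}{2 \cdot 3} = -83 - 27 \cdot \frac{1}{2} \cdot \frac{1}{3} \cdot 2 = -83 - 9 = -92$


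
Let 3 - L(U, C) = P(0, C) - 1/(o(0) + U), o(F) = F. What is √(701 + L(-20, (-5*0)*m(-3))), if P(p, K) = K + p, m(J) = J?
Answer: 19*√195/10 ≈ 26.532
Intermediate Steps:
L(U, C) = 3 + 1/U - C (L(U, C) = 3 - ((C + 0) - 1/(0 + U)) = 3 - (C - 1/U) = 3 + (1/U - C) = 3 + 1/U - C)
√(701 + L(-20, (-5*0)*m(-3))) = √(701 + (3 + 1/(-20) - (-5*0)*(-3))) = √(701 + (3 - 1/20 - 0*(-3))) = √(701 + (3 - 1/20 - 1*0)) = √(701 + (3 - 1/20 + 0)) = √(701 + 59/20) = √(14079/20) = 19*√195/10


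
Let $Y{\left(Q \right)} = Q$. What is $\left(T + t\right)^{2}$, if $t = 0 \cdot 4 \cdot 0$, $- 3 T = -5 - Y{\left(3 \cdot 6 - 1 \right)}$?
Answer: $\frac{484}{9} \approx 53.778$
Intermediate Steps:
$T = \frac{22}{3}$ ($T = - \frac{-5 - \left(3 \cdot 6 - 1\right)}{3} = - \frac{-5 - \left(18 - 1\right)}{3} = - \frac{-5 - 17}{3} = \left(- \frac{1}{3}\right) \left(-22\right) = \frac{22}{3} \approx 7.3333$)
$t = 0$ ($t = 0 \cdot 0 = 0$)
$\left(T + t\right)^{2} = \left(\frac{22}{3} + 0\right)^{2} = \left(\frac{22}{3}\right)^{2} = \frac{484}{9}$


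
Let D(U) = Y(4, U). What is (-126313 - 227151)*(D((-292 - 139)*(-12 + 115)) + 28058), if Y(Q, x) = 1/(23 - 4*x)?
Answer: -1761297154060104/177595 ≈ -9.9175e+9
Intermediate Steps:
D(U) = -1/(-23 + 4*U)
(-126313 - 227151)*(D((-292 - 139)*(-12 + 115)) + 28058) = (-126313 - 227151)*(-1/(-23 + 4*((-292 - 139)*(-12 + 115))) + 28058) = -353464*(-1/(-23 + 4*(-431*103)) + 28058) = -353464*(-1/(-23 + 4*(-44393)) + 28058) = -353464*(-1/(-23 - 177572) + 28058) = -353464*(-1/(-177595) + 28058) = -353464*(-1*(-1/177595) + 28058) = -353464*(1/177595 + 28058) = -353464*4982960511/177595 = -1761297154060104/177595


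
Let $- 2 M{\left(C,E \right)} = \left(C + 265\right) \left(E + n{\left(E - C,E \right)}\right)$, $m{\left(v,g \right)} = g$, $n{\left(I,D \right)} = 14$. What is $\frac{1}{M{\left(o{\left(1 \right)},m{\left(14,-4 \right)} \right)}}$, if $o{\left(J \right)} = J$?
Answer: $- \frac{1}{1330} \approx -0.00075188$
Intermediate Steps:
$M{\left(C,E \right)} = - \frac{\left(14 + E\right) \left(265 + C\right)}{2}$ ($M{\left(C,E \right)} = - \frac{\left(C + 265\right) \left(E + 14\right)}{2} = - \frac{\left(265 + C\right) \left(14 + E\right)}{2} = - \frac{\left(14 + E\right) \left(265 + C\right)}{2}$)
$\frac{1}{M{\left(o{\left(1 \right)},m{\left(14,-4 \right)} \right)}} = \frac{1}{-1855 - 7 - -530 - \frac{1}{2} \left(-4\right)} = \frac{1}{-1855 - 7 + 530 + 2} = \frac{1}{-1330} = - \frac{1}{1330}$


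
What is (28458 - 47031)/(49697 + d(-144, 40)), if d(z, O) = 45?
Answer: -18573/49742 ≈ -0.37339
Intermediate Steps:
(28458 - 47031)/(49697 + d(-144, 40)) = (28458 - 47031)/(49697 + 45) = -18573/49742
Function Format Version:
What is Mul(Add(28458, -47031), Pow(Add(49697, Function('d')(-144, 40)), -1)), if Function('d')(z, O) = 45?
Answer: Rational(-18573, 49742) ≈ -0.37339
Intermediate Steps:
Mul(Add(28458, -47031), Pow(Add(49697, Function('d')(-144, 40)), -1)) = Mul(Add(28458, -47031), Pow(Add(49697, 45), -1)) = Mul(-18573, Pow(49742, -1)) = Mul(-18573, Rational(1, 49742)) = Rational(-18573, 49742)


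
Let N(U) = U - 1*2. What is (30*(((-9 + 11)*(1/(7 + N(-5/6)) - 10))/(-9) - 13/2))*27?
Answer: -17541/5 ≈ -3508.2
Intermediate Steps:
N(U) = -2 + U (N(U) = U - 2 = -2 + U)
(30*(((-9 + 11)*(1/(7 + N(-5/6)) - 10))/(-9) - 13/2))*27 = (30*(((-9 + 11)*(1/(7 + (-2 - 5/6)) - 10))/(-9) - 13/2))*27 = (30*((2*(1/(7 + (-2 - 5*⅙)) - 10))*(-⅑) - 13*½))*27 = (30*((2*(1/(7 + (-2 - ⅚)) - 10))*(-⅑) - 13/2))*27 = (30*((2*(1/(7 - 17/6) - 10))*(-⅑) - 13/2))*27 = (30*((2*(1/(25/6) - 10))*(-⅑) - 13/2))*27 = (30*((2*(6/25 - 10))*(-⅑) - 13/2))*27 = (30*((2*(-244/25))*(-⅑) - 13/2))*27 = (30*(-488/25*(-⅑) - 13/2))*27 = (30*(488/225 - 13/2))*27 = (30*(-1949/450))*27 = -1949/15*27 = -17541/5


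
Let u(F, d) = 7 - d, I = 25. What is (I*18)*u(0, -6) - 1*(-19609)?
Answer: 25459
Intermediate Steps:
(I*18)*u(0, -6) - 1*(-19609) = (25*18)*(7 - 1*(-6)) - 1*(-19609) = 450*(7 + 6) + 19609 = 450*13 + 19609 = 5850 + 19609 = 25459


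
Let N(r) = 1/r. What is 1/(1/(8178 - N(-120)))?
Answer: 981361/120 ≈ 8178.0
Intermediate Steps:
1/(1/(8178 - N(-120))) = 1/(1/(8178 - 1/(-120))) = 1/(1/(8178 - 1*(-1/120))) = 1/(1/(8178 + 1/120)) = 1/(1/(981361/120)) = 1/(120/981361) = 981361/120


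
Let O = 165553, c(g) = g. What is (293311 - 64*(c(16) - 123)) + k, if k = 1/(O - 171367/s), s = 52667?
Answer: 2617088867601623/8719008484 ≈ 3.0016e+5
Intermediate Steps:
k = 52667/8719008484 (k = 1/(165553 - 171367/52667) = 1/(8719008484/52667) = 52667/8719008484 ≈ 6.0405e-6)
(293311 - 64*(c(16) - 123)) + k = (293311 - 64*(16 - 123)) + 52667/8719008484 = (293311 - 64*(-107)) + 52667/8719008484 = (293311 + 6848) + 52667/8719008484 = 300159 + 52667/8719008484 = 2617088867601623/8719008484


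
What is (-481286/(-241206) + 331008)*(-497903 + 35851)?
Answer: -18445484773274284/120603 ≈ -1.5294e+11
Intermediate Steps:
(-481286/(-241206) + 331008)*(-497903 + 35851) = (-481286*(-1/241206) + 331008)*(-462052) = (240643/120603 + 331008)*(-462052) = (39920798467/120603)*(-462052) = -18445484773274284/120603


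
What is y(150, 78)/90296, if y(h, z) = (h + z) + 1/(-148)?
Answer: 33743/13363808 ≈ 0.0025250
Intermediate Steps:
y(h, z) = -1/148 + h + z (y(h, z) = (h + z) - 1/148 = -1/148 + h + z)
y(150, 78)/90296 = (-1/148 + 150 + 78)/90296 = (33743/148)*(1/90296) = 33743/13363808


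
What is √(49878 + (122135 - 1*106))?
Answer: √171907 ≈ 414.62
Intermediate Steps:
√(49878 + (122135 - 1*106)) = √(49878 + (122135 - 106)) = √(49878 + 122029) = √171907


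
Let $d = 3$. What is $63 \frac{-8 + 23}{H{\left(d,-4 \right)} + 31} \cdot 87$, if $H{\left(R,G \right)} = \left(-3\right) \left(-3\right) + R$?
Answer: $\frac{82215}{43} \approx 1912.0$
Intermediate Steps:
$H{\left(R,G \right)} = 9 + R$
$63 \frac{-8 + 23}{H{\left(d,-4 \right)} + 31} \cdot 87 = 63 \frac{-8 + 23}{\left(9 + 3\right) + 31} \cdot 87 = 63 \frac{15}{12 + 31} \cdot 87 = 63 \cdot \frac{15}{43} \cdot 87 = \frac{945}{43} \cdot 87 = \frac{82215}{43}$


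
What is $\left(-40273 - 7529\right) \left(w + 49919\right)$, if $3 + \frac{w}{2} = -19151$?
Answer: $-555029022$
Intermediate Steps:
$w = -38308$ ($w = -6 + 2 \left(-19151\right) = -6 - 38302 = -38308$)
$\left(-40273 - 7529\right) \left(w + 49919\right) = \left(-40273 - 7529\right) \left(-38308 + 49919\right) = \left(-47802\right) 11611 = -555029022$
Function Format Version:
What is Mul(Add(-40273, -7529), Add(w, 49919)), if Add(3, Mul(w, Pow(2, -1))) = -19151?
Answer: -555029022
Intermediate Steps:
w = -38308 (w = Add(-6, Mul(2, -19151)) = Add(-6, -38302) = -38308)
Mul(Add(-40273, -7529), Add(w, 49919)) = Mul(Add(-40273, -7529), Add(-38308, 49919)) = Mul(-47802, 11611) = -555029022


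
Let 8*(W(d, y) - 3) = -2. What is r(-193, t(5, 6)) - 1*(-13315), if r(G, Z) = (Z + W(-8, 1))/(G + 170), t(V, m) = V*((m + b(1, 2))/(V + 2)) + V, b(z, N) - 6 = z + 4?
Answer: 8574303/644 ≈ 13314.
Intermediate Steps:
W(d, y) = 11/4 (W(d, y) = 3 + (1/8)*(-2) = 3 - 1/4 = 11/4)
b(z, N) = 10 + z (b(z, N) = 6 + (z + 4) = 6 + (4 + z) = 10 + z)
t(V, m) = V + V*(11 + m)/(2 + V) (t(V, m) = V*((m + (10 + 1))/(V + 2)) + V = V*((m + 11)/(2 + V)) + V = V*((11 + m)/(2 + V)) + V = V*(11 + m)/(2 + V) + V = V + V*(11 + m)/(2 + V))
r(G, Z) = (11/4 + Z)/(170 + G) (r(G, Z) = (Z + 11/4)/(G + 170) = (11/4 + Z)/(170 + G))
r(-193, t(5, 6)) - 1*(-13315) = (11/4 + 5*(13 + 5 + 6)/(2 + 5))/(170 - 193) - 1*(-13315) = (11/4 + 5*24/7)/(-23) + 13315 = -(11/4 + 5*(1/7)*24)/23 + 13315 = -(11/4 + 120/7)/23 + 13315 = -1/23*557/28 + 13315 = -557/644 + 13315 = 8574303/644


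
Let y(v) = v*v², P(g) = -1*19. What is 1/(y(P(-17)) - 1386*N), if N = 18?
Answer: -1/31807 ≈ -3.1440e-5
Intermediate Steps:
P(g) = -19
y(v) = v³
1/(y(P(-17)) - 1386*N) = 1/((-19)³ - 1386*18) = 1/(-6859 - 24948) = 1/(-31807) = -1/31807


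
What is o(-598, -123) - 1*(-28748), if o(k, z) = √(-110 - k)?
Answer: 28748 + 2*√122 ≈ 28770.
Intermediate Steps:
o(-598, -123) - 1*(-28748) = √(-110 - 1*(-598)) - 1*(-28748) = √(-110 + 598) + 28748 = √488 + 28748 = 2*√122 + 28748 = 28748 + 2*√122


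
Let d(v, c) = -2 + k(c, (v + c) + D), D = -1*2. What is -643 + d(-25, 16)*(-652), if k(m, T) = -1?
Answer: 1313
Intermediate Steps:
D = -2
d(v, c) = -3 (d(v, c) = -2 - 1 = -3)
-643 + d(-25, 16)*(-652) = -643 - 3*(-652) = -643 + 1956 = 1313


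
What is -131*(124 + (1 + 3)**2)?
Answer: -18340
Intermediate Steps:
-131*(124 + (1 + 3)**2) = -131*(124 + 4**2) = -131*(124 + 16) = -131*140 = -18340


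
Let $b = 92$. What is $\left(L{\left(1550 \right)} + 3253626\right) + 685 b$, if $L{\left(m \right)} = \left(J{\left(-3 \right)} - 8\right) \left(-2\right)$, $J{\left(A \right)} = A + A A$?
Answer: $3316650$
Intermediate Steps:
$J{\left(A \right)} = A + A^{2}$
$L{\left(m \right)} = 4$ ($L{\left(m \right)} = \left(- 3 \left(1 - 3\right) - 8\right) \left(-2\right) = \left(\left(-3\right) \left(-2\right) - 8\right) \left(-2\right) = \left(6 - 8\right) \left(-2\right) = \left(-2\right) \left(-2\right) = 4$)
$\left(L{\left(1550 \right)} + 3253626\right) + 685 b = \left(4 + 3253626\right) + 685 \cdot 92 = 3253630 + 63020 = 3316650$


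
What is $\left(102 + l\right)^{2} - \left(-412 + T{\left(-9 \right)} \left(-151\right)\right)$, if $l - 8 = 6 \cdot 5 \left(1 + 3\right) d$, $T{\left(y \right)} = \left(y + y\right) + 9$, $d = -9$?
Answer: $939953$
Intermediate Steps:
$T{\left(y \right)} = 9 + 2 y$ ($T{\left(y \right)} = 2 y + 9 = 9 + 2 y$)
$l = -1072$ ($l = 8 + 6 \cdot 5 \left(1 + 3\right) \left(-9\right) = 8 + 6 \cdot 5 \cdot 4 \left(-9\right) = 8 + 6 \cdot 20 \left(-9\right) = 8 + 120 \left(-9\right) = 8 - 1080 = -1072$)
$\left(102 + l\right)^{2} - \left(-412 + T{\left(-9 \right)} \left(-151\right)\right) = \left(102 - 1072\right)^{2} - \left(-412 + \left(9 + 2 \left(-9\right)\right) \left(-151\right)\right) = \left(-970\right)^{2} - \left(-412 + \left(9 - 18\right) \left(-151\right)\right) = 940900 - \left(-412 - -1359\right) = 940900 - \left(-412 + 1359\right) = 940900 - 947 = 939953$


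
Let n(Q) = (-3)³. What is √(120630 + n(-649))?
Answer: √120603 ≈ 347.28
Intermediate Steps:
n(Q) = -27
√(120630 + n(-649)) = √(120630 - 27) = √120603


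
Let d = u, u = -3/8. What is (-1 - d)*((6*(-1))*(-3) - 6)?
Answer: -15/2 ≈ -7.5000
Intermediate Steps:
u = -3/8 (u = -3*⅛ = -3/8 ≈ -0.37500)
d = -3/8 ≈ -0.37500
(-1 - d)*((6*(-1))*(-3) - 6) = (-1 - 1*(-3/8))*((6*(-1))*(-3) - 6) = (-1 + 3/8)*(-6*(-3) - 6) = -5*(18 - 6)/8 = -5/8*12 = -15/2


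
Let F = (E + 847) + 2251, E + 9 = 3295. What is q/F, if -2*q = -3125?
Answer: 3125/12768 ≈ 0.24475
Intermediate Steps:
E = 3286 (E = -9 + 3295 = 3286)
F = 6384 (F = (3286 + 847) + 2251 = 4133 + 2251 = 6384)
q = 3125/2 (q = -½*(-3125) = 3125/2 ≈ 1562.5)
q/F = (3125/2)/6384 = (3125/2)*(1/6384) = 3125/12768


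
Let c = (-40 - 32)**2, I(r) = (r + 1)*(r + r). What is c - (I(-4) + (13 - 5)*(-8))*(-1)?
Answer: 5144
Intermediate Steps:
I(r) = 2*r*(1 + r) (I(r) = (1 + r)*(2*r) = 2*r*(1 + r))
c = 5184 (c = (-72)**2 = 5184)
c - (I(-4) + (13 - 5)*(-8))*(-1) = 5184 - (2*(-4)*(1 - 4) + (13 - 5)*(-8))*(-1) = 5184 - (2*(-4)*(-3) + 8*(-8))*(-1) = 5184 - (24 - 64)*(-1) = 5184 - (-40)*(-1) = 5184 - 1*40 = 5184 - 40 = 5144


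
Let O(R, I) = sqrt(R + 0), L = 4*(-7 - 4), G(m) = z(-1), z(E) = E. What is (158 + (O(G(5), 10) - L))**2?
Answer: (202 + I)**2 ≈ 40803.0 + 404.0*I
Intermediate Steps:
G(m) = -1
L = -44 (L = 4*(-11) = -44)
O(R, I) = sqrt(R)
(158 + (O(G(5), 10) - L))**2 = (158 + (sqrt(-1) - 1*(-44)))**2 = (158 + (I + 44))**2 = (158 + (44 + I))**2 = (202 + I)**2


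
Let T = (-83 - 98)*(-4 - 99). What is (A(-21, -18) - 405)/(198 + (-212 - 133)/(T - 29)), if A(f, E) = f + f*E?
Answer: -297824/1228409 ≈ -0.24245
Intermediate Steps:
A(f, E) = f + E*f
T = 18643 (T = -181*(-103) = 18643)
(A(-21, -18) - 405)/(198 + (-212 - 133)/(T - 29)) = (-21*(1 - 18) - 405)/(198 + (-212 - 133)/(18643 - 29)) = (-21*(-17) - 405)/(198 - 345/18614) = (357 - 405)/(198 - 345*1/18614) = -48/(198 - 345/18614) = -48/3685227/18614 = -48*18614/3685227 = -297824/1228409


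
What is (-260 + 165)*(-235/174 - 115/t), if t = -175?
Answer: 80237/1218 ≈ 65.876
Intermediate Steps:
(-260 + 165)*(-235/174 - 115/t) = (-260 + 165)*(-235/174 - 115/(-175)) = -95*(-235*1/174 - 115*(-1/175)) = -95*(-235/174 + 23/35) = -95*(-4223/6090) = 80237/1218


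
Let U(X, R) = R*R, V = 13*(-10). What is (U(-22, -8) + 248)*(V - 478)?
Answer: -189696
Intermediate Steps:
V = -130
U(X, R) = R²
(U(-22, -8) + 248)*(V - 478) = ((-8)² + 248)*(-130 - 478) = (64 + 248)*(-608) = 312*(-608) = -189696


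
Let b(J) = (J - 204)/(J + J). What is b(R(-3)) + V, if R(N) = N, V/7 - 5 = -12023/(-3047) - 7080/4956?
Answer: 48265/554 ≈ 87.121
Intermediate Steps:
V = 14576/277 (V = 35 + 7*(-12023/(-3047) - 7080/4956) = 35 + 7*(-12023*(-1/3047) - 7080*1/4956) = 35 + 7*(1093/277 - 10/7) = 35 + 7*(4881/1939) = 35 + 4881/277 = 14576/277 ≈ 52.621)
b(J) = (-204 + J)/(2*J) (b(J) = (-204 + J)/((2*J)) = (-204 + J)*(1/(2*J)) = (-204 + J)/(2*J))
b(R(-3)) + V = (½)*(-204 - 3)/(-3) + 14576/277 = (½)*(-⅓)*(-207) + 14576/277 = 69/2 + 14576/277 = 48265/554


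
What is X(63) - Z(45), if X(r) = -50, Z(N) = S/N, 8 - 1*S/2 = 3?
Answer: -452/9 ≈ -50.222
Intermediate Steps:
S = 10 (S = 16 - 2*3 = 16 - 6 = 10)
Z(N) = 10/N
X(63) - Z(45) = -50 - 10/45 = -50 - 1*2/9 = -50 - 2/9 = -452/9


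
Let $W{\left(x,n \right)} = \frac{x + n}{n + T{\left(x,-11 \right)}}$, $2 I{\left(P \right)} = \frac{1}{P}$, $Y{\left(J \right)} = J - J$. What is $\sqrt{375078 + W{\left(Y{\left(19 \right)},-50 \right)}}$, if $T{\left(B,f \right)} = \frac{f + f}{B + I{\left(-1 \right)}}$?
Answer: $\frac{\sqrt{3375777}}{3} \approx 612.44$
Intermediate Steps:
$Y{\left(J \right)} = 0$
$I{\left(P \right)} = \frac{1}{2 P}$
$T{\left(B,f \right)} = \frac{2 f}{- \frac{1}{2} + B}$ ($T{\left(B,f \right)} = \frac{f + f}{B + \frac{1}{2 \left(-1\right)}} = \frac{2 f}{B + \frac{1}{2} \left(-1\right)} = \frac{2 f}{B - \frac{1}{2}} = \frac{2 f}{- \frac{1}{2} + B}$)
$W{\left(x,n \right)} = \frac{n + x}{n - \frac{44}{-1 + 2 x}}$ ($W{\left(x,n \right)} = \frac{x + n}{n + 4 \left(-11\right) \frac{1}{-1 + 2 x}} = \frac{n + x}{n - \frac{44}{-1 + 2 x}}$)
$\sqrt{375078 + W{\left(Y{\left(19 \right)},-50 \right)}} = \sqrt{375078 + \frac{\left(-1 + 2 \cdot 0\right) \left(-50 + 0\right)}{-44 - 50 \left(-1 + 2 \cdot 0\right)}} = \sqrt{375078 + \frac{1}{-44 - 50 \left(-1 + 0\right)} \left(-1 + 0\right) \left(-50\right)} = \sqrt{375078 + \frac{1}{-44 - -50} \left(-1\right) \left(-50\right)} = \sqrt{375078 + \frac{1}{-44 + 50} \left(-1\right) \left(-50\right)} = \sqrt{375078 + \frac{1}{6} \left(-1\right) \left(-50\right)} = \sqrt{375078 + \frac{25}{3}} = \sqrt{\frac{1125259}{3}} = \frac{\sqrt{3375777}}{3}$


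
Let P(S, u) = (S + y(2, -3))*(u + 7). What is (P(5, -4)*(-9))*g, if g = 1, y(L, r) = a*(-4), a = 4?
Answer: 297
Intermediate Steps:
y(L, r) = -16 (y(L, r) = 4*(-4) = -16)
P(S, u) = (-16 + S)*(7 + u) (P(S, u) = (S - 16)*(u + 7) = (-16 + S)*(7 + u))
(P(5, -4)*(-9))*g = ((-112 - 16*(-4) + 7*5 + 5*(-4))*(-9))*1 = ((-112 + 64 + 35 - 20)*(-9))*1 = -33*(-9)*1 = 297*1 = 297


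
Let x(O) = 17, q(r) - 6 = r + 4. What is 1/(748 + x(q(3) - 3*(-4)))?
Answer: 1/765 ≈ 0.0013072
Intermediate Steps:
q(r) = 10 + r (q(r) = 6 + (r + 4) = 6 + (4 + r) = 10 + r)
1/(748 + x(q(3) - 3*(-4))) = 1/(748 + 17) = 1/765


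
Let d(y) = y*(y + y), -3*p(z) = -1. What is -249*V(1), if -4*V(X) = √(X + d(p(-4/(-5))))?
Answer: 83*√11/4 ≈ 68.820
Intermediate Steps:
p(z) = ⅓ (p(z) = -⅓*(-1) = ⅓)
d(y) = 2*y² (d(y) = y*(2*y) = 2*y²)
V(X) = -√(2/9 + X)/4 (V(X) = -√(X + 2*(⅓)²)/4 = -√(X + 2*(⅑))/4 = -√(X + 2/9)/4 = -√(2/9 + X)/4)
-249*V(1) = -(-83)*√(2 + 9*1)/4 = -(-83)*√(2 + 9)/4 = -(-83)*√11/4 = 83*√11/4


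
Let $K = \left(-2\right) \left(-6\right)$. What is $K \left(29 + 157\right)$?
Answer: $2232$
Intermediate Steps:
$K = 12$
$K \left(29 + 157\right) = 12 \left(29 + 157\right) = 12 \cdot 186 = 2232$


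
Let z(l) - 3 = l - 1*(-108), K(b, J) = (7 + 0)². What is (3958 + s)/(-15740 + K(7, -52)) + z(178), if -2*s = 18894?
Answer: 4540188/15691 ≈ 289.35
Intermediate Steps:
s = -9447 (s = -½*18894 = -9447)
K(b, J) = 49 (K(b, J) = 7² = 49)
z(l) = 111 + l (z(l) = 3 + (l - 1*(-108)) = 3 + (l + 108) = 3 + (108 + l) = 111 + l)
(3958 + s)/(-15740 + K(7, -52)) + z(178) = (3958 - 9447)/(-15740 + 49) + (111 + 178) = -5489/(-15691) + 289 = -5489*(-1/15691) + 289 = 5489/15691 + 289 = 4540188/15691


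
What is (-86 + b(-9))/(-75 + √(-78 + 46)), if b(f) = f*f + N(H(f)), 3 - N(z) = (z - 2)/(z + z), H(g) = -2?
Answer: 225/5657 + 12*I*√2/5657 ≈ 0.039774 + 0.0029999*I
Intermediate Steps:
N(z) = 3 - (-2 + z)/(2*z) (N(z) = 3 - (z - 2)/(z + z) = 3 - (-2 + z)/(2*z))
b(f) = 2 + f² (b(f) = f*f + (5/2 + 1/(-2)) = f² + (5/2 - ½) = f² + 2 = 2 + f²)
(-86 + b(-9))/(-75 + √(-78 + 46)) = (-86 + (2 + (-9)²))/(-75 + √(-78 + 46)) = (-86 + (2 + 81))/(-75 + √(-32)) = (-86 + 83)/(-75 + 4*I*√2) = -3/(-75 + 4*I*√2)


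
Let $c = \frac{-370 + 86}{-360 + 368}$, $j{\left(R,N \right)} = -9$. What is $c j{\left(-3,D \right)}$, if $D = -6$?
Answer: $\frac{639}{2} \approx 319.5$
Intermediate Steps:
$c = - \frac{71}{2}$ ($c = - \frac{284}{8} = \left(-284\right) \frac{1}{8} = - \frac{71}{2} \approx -35.5$)
$c j{\left(-3,D \right)} = \left(- \frac{71}{2}\right) \left(-9\right) = \frac{639}{2}$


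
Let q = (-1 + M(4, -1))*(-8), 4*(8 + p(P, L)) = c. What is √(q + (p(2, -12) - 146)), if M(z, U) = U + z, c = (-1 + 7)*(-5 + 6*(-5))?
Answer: I*√890/2 ≈ 14.916*I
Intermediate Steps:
c = -210 (c = 6*(-5 - 30) = 6*(-35) = -210)
p(P, L) = -121/2 (p(P, L) = -8 + (¼)*(-210) = -8 - 105/2 = -121/2)
q = -16 (q = (-1 + (-1 + 4))*(-8) = (-1 + 3)*(-8) = 2*(-8) = -16)
√(q + (p(2, -12) - 146)) = √(-16 + (-121/2 - 146)) = √(-16 - 413/2) = √(-445/2) = I*√890/2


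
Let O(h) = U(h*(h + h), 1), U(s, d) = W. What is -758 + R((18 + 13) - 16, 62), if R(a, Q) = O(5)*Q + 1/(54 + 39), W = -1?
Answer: -76259/93 ≈ -819.99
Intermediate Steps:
U(s, d) = -1
O(h) = -1
R(a, Q) = 1/93 - Q (R(a, Q) = -Q + 1/(54 + 39) = -Q + 1/93 = 1/93 - Q)
-758 + R((18 + 13) - 16, 62) = -758 + (1/93 - 1*62) = -758 + (1/93 - 62) = -758 - 5765/93 = -76259/93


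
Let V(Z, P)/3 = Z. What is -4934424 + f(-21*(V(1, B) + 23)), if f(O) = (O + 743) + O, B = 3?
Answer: -4934773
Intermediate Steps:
V(Z, P) = 3*Z
f(O) = 743 + 2*O (f(O) = (743 + O) + O = 743 + 2*O)
-4934424 + f(-21*(V(1, B) + 23)) = -4934424 + (743 + 2*(-21*(3*1 + 23))) = -4934424 + (743 + 2*(-21*(3 + 23))) = -4934424 + (743 + 2*(-21*26)) = -4934424 + (743 + 2*(-546)) = -4934424 + (743 - 1092) = -4934424 - 349 = -4934773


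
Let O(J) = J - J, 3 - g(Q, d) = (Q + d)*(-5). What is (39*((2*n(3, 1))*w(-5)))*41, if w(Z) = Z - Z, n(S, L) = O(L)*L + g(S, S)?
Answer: 0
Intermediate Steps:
g(Q, d) = 3 + 5*Q + 5*d (g(Q, d) = 3 - (Q + d)*(-5) = 3 - (-5*Q - 5*d) = 3 + (5*Q + 5*d) = 3 + 5*Q + 5*d)
O(J) = 0
n(S, L) = 3 + 10*S (n(S, L) = 0*L + (3 + 5*S + 5*S) = 0 + (3 + 10*S) = 3 + 10*S)
w(Z) = 0
(39*((2*n(3, 1))*w(-5)))*41 = (39*((2*(3 + 10*3))*0))*41 = (39*((2*(3 + 30))*0))*41 = (39*((2*33)*0))*41 = (39*(66*0))*41 = (39*0)*41 = 0*41 = 0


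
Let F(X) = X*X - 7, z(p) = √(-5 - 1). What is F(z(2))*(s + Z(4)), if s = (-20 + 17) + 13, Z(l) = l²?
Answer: -338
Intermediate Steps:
z(p) = I*√6 (z(p) = √(-6) = I*√6)
F(X) = -7 + X² (F(X) = X² - 7 = -7 + X²)
s = 10 (s = -3 + 13 = 10)
F(z(2))*(s + Z(4)) = (-7 + (I*√6)²)*(10 + 4²) = (-7 - 6)*(10 + 16) = -13*26 = -338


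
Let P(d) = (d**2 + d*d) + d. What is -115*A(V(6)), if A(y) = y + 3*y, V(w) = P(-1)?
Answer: -460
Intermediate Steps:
P(d) = d + 2*d**2 (P(d) = (d**2 + d**2) + d = 2*d**2 + d = d + 2*d**2)
V(w) = 1 (V(w) = -(1 + 2*(-1)) = -(1 - 2) = -1*(-1) = 1)
A(y) = 4*y
-115*A(V(6)) = -460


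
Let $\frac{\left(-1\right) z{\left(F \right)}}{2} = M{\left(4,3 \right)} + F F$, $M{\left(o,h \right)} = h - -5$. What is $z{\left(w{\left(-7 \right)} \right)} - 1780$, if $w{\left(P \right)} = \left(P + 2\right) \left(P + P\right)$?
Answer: $-11596$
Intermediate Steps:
$M{\left(o,h \right)} = 5 + h$ ($M{\left(o,h \right)} = h + 5 = 5 + h$)
$w{\left(P \right)} = 2 P \left(2 + P\right)$ ($w{\left(P \right)} = \left(2 + P\right) 2 P = 2 P \left(2 + P\right)$)
$z{\left(F \right)} = -16 - 2 F^{2}$ ($z{\left(F \right)} = - 2 \left(\left(5 + 3\right) + F F\right) = - 2 \left(8 + F^{2}\right) = -16 - 2 F^{2}$)
$z{\left(w{\left(-7 \right)} \right)} - 1780 = \left(-16 - 2 \left(2 \left(-7\right) \left(2 - 7\right)\right)^{2}\right) - 1780 = \left(-16 - 2 \left(2 \left(-7\right) \left(-5\right)\right)^{2}\right) - 1780 = \left(-16 - 2 \cdot 70^{2}\right) - 1780 = \left(-16 - 9800\right) - 1780 = -9816 - 1780 = -11596$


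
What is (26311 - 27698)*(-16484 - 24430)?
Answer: 56747718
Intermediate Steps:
(26311 - 27698)*(-16484 - 24430) = -1387*(-40914) = 56747718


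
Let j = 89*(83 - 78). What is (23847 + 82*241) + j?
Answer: 44054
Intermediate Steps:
j = 445 (j = 89*5 = 445)
(23847 + 82*241) + j = (23847 + 82*241) + 445 = (23847 + 19762) + 445 = 43609 + 445 = 44054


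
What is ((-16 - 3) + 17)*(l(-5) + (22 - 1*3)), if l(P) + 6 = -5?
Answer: -16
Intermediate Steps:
l(P) = -11 (l(P) = -6 - 5 = -11)
((-16 - 3) + 17)*(l(-5) + (22 - 1*3)) = ((-16 - 3) + 17)*(-11 + (22 - 1*3)) = (-19 + 17)*(-11 + (22 - 3)) = -2*(-11 + 19) = -2*8 = -16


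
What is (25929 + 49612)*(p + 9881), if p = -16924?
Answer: -532035263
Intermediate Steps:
(25929 + 49612)*(p + 9881) = (25929 + 49612)*(-16924 + 9881) = 75541*(-7043) = -532035263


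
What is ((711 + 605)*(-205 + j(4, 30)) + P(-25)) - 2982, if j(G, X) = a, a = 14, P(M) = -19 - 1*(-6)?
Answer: -254351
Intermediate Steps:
P(M) = -13 (P(M) = -19 + 6 = -13)
j(G, X) = 14
((711 + 605)*(-205 + j(4, 30)) + P(-25)) - 2982 = ((711 + 605)*(-205 + 14) - 13) - 2982 = (1316*(-191) - 13) - 2982 = (-251356 - 13) - 2982 = -251369 - 2982 = -254351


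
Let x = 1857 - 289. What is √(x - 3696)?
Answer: 4*I*√133 ≈ 46.13*I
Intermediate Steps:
x = 1568
√(x - 3696) = √(1568 - 3696) = √(-2128) = 4*I*√133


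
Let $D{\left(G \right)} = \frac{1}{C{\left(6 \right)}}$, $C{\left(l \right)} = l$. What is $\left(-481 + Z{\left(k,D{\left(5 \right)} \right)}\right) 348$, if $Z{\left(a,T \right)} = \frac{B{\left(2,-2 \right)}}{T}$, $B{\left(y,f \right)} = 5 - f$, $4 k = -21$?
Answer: $-152772$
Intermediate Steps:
$k = - \frac{21}{4}$ ($k = \frac{1}{4} \left(-21\right) = - \frac{21}{4} \approx -5.25$)
$D{\left(G \right)} = \frac{1}{6}$
$Z{\left(a,T \right)} = \frac{7}{T}$ ($Z{\left(a,T \right)} = \frac{5 - -2}{T} = \frac{5 + 2}{T} = \frac{7}{T}$)
$\left(-481 + Z{\left(k,D{\left(5 \right)} \right)}\right) 348 = \left(-481 + 7 \frac{1}{\frac{1}{6}}\right) 348 = \left(-481 + 7 \cdot 6\right) 348 = \left(-481 + 42\right) 348 = \left(-439\right) 348 = -152772$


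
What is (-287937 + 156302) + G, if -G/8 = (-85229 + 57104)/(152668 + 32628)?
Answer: -3048901745/23162 ≈ -1.3163e+5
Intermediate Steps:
G = 28125/23162 (G = -8*(-85229 + 57104)/(152668 + 32628) = -(-225000)/185296 = -8*(-28125/185296) = 28125/23162 ≈ 1.2143)
(-287937 + 156302) + G = (-287937 + 156302) + 28125/23162 = -131635 + 28125/23162 = -3048901745/23162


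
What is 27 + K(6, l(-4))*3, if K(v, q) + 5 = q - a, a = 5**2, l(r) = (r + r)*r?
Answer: 33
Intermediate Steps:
l(r) = 2*r**2 (l(r) = (2*r)*r = 2*r**2)
a = 25
K(v, q) = -30 + q (K(v, q) = -5 + (q - 1*25) = -5 + (q - 25) = -5 + (-25 + q) = -30 + q)
27 + K(6, l(-4))*3 = 27 + (-30 + 2*(-4)**2)*3 = 27 + (-30 + 2*16)*3 = 27 + (-30 + 32)*3 = 27 + 2*3 = 27 + 6 = 33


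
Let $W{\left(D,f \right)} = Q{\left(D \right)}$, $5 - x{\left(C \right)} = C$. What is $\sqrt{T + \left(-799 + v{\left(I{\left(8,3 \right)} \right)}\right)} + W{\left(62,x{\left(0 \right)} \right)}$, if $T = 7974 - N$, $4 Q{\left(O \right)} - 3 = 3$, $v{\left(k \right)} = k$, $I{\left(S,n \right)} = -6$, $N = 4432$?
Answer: $\frac{3}{2} + \sqrt{2737} \approx 53.816$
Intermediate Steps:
$x{\left(C \right)} = 5 - C$
$Q{\left(O \right)} = \frac{3}{2}$ ($Q{\left(O \right)} = \frac{3}{4} + \frac{1}{4} \cdot 3 = \frac{3}{4} + \frac{3}{4} = \frac{3}{2}$)
$W{\left(D,f \right)} = \frac{3}{2}$
$T = 3542$ ($T = 7974 - 4432 = 3542$)
$\sqrt{T + \left(-799 + v{\left(I{\left(8,3 \right)} \right)}\right)} + W{\left(62,x{\left(0 \right)} \right)} = \sqrt{3542 - 805} + \frac{3}{2} = \sqrt{2737} + \frac{3}{2} = \frac{3}{2} + \sqrt{2737}$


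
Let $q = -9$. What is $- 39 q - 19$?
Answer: $332$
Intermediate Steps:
$- 39 q - 19 = \left(-39\right) \left(-9\right) - 19 = 351 - 19 = 332$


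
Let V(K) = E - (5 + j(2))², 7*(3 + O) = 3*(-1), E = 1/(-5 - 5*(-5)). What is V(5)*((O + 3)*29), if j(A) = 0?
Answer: 43413/140 ≈ 310.09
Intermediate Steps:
E = 1/20 (E = 1/(-5 + 25) = 1/20 ≈ 0.050000)
O = -24/7 (O = -3 + (3*(-1))/7 = -3 + (⅐)*(-3) = -3 - 3/7 = -24/7 ≈ -3.4286)
V(K) = -499/20 (V(K) = 1/20 - (5 + 0)² = 1/20 - 1*5² = 1/20 - 1*25 = 1/20 - 25 = -499/20)
V(5)*((O + 3)*29) = -499*(-24/7 + 3)*29/20 = -(-1497)*29/140 = -499/20*(-87/7) = 43413/140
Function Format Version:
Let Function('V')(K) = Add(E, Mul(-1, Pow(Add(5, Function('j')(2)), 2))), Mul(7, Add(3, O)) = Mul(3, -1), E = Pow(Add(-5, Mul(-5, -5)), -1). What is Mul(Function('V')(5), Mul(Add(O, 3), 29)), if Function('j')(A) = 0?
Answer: Rational(43413, 140) ≈ 310.09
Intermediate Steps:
E = Rational(1, 20) (E = Pow(Add(-5, 25), -1) = Pow(20, -1) = Rational(1, 20) ≈ 0.050000)
O = Rational(-24, 7) (O = Add(-3, Mul(Rational(1, 7), Mul(3, -1))) = Add(-3, Mul(Rational(1, 7), -3)) = Add(-3, Rational(-3, 7)) = Rational(-24, 7) ≈ -3.4286)
Function('V')(K) = Rational(-499, 20) (Function('V')(K) = Add(Rational(1, 20), Mul(-1, Pow(Add(5, 0), 2))) = Add(Rational(1, 20), Mul(-1, Pow(5, 2))) = Add(Rational(1, 20), Mul(-1, 25)) = Add(Rational(1, 20), -25) = Rational(-499, 20))
Mul(Function('V')(5), Mul(Add(O, 3), 29)) = Mul(Rational(-499, 20), Mul(Add(Rational(-24, 7), 3), 29)) = Mul(Rational(-499, 20), Mul(Rational(-3, 7), 29)) = Mul(Rational(-499, 20), Rational(-87, 7)) = Rational(43413, 140)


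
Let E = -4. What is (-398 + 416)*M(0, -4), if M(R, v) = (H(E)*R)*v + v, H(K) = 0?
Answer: -72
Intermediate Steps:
M(R, v) = v (M(R, v) = (0*R)*v + v = 0*v + v = 0 + v = v)
(-398 + 416)*M(0, -4) = (-398 + 416)*(-4) = 18*(-4) = -72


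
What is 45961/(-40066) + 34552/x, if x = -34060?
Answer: -56726771/26243230 ≈ -2.1616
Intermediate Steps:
45961/(-40066) + 34552/x = 45961/(-40066) + 34552/(-34060) = 45961*(-1/40066) + 34552*(-1/34060) = -45961/40066 - 8638/8515 = -56726771/26243230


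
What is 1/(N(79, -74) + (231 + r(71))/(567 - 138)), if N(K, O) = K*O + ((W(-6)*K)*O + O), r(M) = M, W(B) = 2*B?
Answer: 429/27555830 ≈ 1.5568e-5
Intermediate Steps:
N(K, O) = O - 11*K*O (N(K, O) = K*O + (((2*(-6))*K)*O + O) = K*O + ((-12*K)*O + O) = K*O + (-12*K*O + O) = K*O + (O - 12*K*O) = O - 11*K*O)
1/(N(79, -74) + (231 + r(71))/(567 - 138)) = 1/(-74*(1 - 11*79) + (231 + 71)/(567 - 138)) = 1/(-74*(1 - 869) + 302/429) = 1/(-74*(-868) + 302*(1/429)) = 1/(64232 + 302/429) = 1/(27555830/429) = 429/27555830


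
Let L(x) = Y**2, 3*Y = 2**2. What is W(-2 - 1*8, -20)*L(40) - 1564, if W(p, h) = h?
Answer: -14396/9 ≈ -1599.6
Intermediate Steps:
Y = 4/3 (Y = (1/3)*2**2 = (1/3)*4 = 4/3 ≈ 1.3333)
L(x) = 16/9 (L(x) = (4/3)**2 = 16/9)
W(-2 - 1*8, -20)*L(40) - 1564 = -20*16/9 - 1564 = -320/9 - 1564 = -14396/9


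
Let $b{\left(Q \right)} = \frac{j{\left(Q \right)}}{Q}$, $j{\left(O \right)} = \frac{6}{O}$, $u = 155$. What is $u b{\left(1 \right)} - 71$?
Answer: $859$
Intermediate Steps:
$b{\left(Q \right)} = \frac{6}{Q^{2}}$ ($b{\left(Q \right)} = \frac{6 \frac{1}{Q}}{Q} = \frac{6}{Q^{2}}$)
$u b{\left(1 \right)} - 71 = 155 \cdot 6 \cdot 1^{-2} - 71 = 155 \cdot 6 \cdot 1 - 71 = 155 \cdot 6 - 71 = 930 - 71 = 859$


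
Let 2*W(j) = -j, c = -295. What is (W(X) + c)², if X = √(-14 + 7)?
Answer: (590 + I*√7)²/4 ≈ 87023.0 + 780.5*I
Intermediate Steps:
X = I*√7 (X = √(-7) = I*√7 ≈ 2.6458*I)
W(j) = -j/2 (W(j) = (-j)/2 = -j/2)
(W(X) + c)² = (-I*√7/2 - 295)² = (-295 - I*√7/2)²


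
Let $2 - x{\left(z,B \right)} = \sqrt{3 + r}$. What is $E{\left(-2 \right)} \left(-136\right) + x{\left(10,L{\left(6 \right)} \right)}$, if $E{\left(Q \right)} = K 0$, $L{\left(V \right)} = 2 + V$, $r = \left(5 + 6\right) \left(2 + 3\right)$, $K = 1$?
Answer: $2 - \sqrt{58} \approx -5.6158$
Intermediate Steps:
$r = 55$ ($r = 11 \cdot 5 = 55$)
$x{\left(z,B \right)} = 2 - \sqrt{58}$ ($x{\left(z,B \right)} = 2 - \sqrt{3 + 55} = 2 - \sqrt{58}$)
$E{\left(Q \right)} = 0$ ($E{\left(Q \right)} = 1 \cdot 0 = 0$)
$E{\left(-2 \right)} \left(-136\right) + x{\left(10,L{\left(6 \right)} \right)} = 0 \left(-136\right) + \left(2 - \sqrt{58}\right) = 0 + \left(2 - \sqrt{58}\right) = 2 - \sqrt{58}$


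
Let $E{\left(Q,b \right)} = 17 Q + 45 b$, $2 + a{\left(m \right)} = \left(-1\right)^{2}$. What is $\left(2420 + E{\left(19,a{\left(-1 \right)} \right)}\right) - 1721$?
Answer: $977$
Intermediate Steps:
$a{\left(m \right)} = -1$ ($a{\left(m \right)} = -2 + \left(-1\right)^{2} = -2 + 1 = -1$)
$\left(2420 + E{\left(19,a{\left(-1 \right)} \right)}\right) - 1721 = \left(2420 + \left(17 \cdot 19 + 45 \left(-1\right)\right)\right) - 1721 = \left(2420 + \left(323 - 45\right)\right) - 1721 = \left(2420 + 278\right) - 1721 = 2698 - 1721 = 977$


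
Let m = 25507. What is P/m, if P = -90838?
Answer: -90838/25507 ≈ -3.5613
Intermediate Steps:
P/m = -90838/25507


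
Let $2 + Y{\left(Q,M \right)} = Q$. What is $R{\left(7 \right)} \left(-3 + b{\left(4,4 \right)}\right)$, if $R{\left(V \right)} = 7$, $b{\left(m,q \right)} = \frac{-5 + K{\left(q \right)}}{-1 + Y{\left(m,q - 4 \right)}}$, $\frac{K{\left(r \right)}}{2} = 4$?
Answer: $0$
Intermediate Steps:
$Y{\left(Q,M \right)} = -2 + Q$
$K{\left(r \right)} = 8$ ($K{\left(r \right)} = 2 \cdot 4 = 8$)
$b{\left(m,q \right)} = \frac{3}{-3 + m}$ ($b{\left(m,q \right)} = \frac{-5 + 8}{-1 + \left(-2 + m\right)} = \frac{3}{-3 + m}$)
$R{\left(7 \right)} \left(-3 + b{\left(4,4 \right)}\right) = 7 \left(-3 + \frac{3}{-3 + 4}\right) = 7 \left(-3 + \frac{3}{1}\right) = 7 \left(-3 + 3 \cdot 1\right) = 7 \left(-3 + 3\right) = 7 \cdot 0 = 0$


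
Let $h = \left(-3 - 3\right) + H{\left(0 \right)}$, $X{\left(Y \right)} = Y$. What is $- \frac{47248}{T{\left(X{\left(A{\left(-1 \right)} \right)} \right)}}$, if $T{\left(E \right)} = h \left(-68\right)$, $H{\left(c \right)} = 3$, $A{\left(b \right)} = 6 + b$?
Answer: $- \frac{11812}{51} \approx -231.61$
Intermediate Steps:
$h = -3$ ($h = \left(-3 - 3\right) + 3 = -6 + 3 = -3$)
$T{\left(E \right)} = 204$ ($T{\left(E \right)} = \left(-3\right) \left(-68\right) = 204$)
$- \frac{47248}{T{\left(X{\left(A{\left(-1 \right)} \right)} \right)}} = - \frac{47248}{204} = \left(-47248\right) \frac{1}{204} = - \frac{11812}{51}$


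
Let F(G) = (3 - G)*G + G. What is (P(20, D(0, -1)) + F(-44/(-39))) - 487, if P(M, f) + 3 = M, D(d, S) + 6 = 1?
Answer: -709942/1521 ≈ -466.76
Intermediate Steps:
D(d, S) = -5 (D(d, S) = -6 + 1 = -5)
P(M, f) = -3 + M
F(G) = G + G*(3 - G) (F(G) = G*(3 - G) + G = G + G*(3 - G))
(P(20, D(0, -1)) + F(-44/(-39))) - 487 = ((-3 + 20) + (-44/(-39))*(4 - (-44)/(-39))) - 487 = (17 + (-44*(-1/39))*(4 - (-44)*(-1)/39)) - 487 = (17 + 44*(4 - 1*44/39)/39) - 487 = (17 + 44*(4 - 44/39)/39) - 487 = (17 + (44/39)*(112/39)) - 487 = (17 + 4928/1521) - 487 = 30785/1521 - 487 = -709942/1521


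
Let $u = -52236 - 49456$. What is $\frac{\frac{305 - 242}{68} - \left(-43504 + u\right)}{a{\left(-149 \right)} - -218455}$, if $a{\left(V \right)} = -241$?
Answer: $\frac{9873391}{14838552} \approx 0.66539$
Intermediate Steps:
$u = -101692$
$\frac{\frac{305 - 242}{68} - \left(-43504 + u\right)}{a{\left(-149 \right)} - -218455} = \frac{\frac{305 - 242}{68} + \left(43504 - -101692\right)}{-241 - -218455} = \frac{\frac{1}{68} \cdot 63 + \left(43504 + 101692\right)}{-241 + 218455} = \frac{\frac{63}{68} + 145196}{218214} = \frac{9873391}{68} \cdot \frac{1}{218214} = \frac{9873391}{14838552}$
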